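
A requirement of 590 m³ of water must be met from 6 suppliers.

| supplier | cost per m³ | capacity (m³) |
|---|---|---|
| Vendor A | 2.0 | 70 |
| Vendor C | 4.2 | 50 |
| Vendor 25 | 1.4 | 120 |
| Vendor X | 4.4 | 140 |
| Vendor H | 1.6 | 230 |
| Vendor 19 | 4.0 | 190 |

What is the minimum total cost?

1356

Use suppliers in increasing cost order.
Take 120 from Vendor 25 at 1.4 ; need 470 more.
Vendor H at 1.6: take all 230 m³ ; 240 still needed.
Vendor A at 2.0: take all 70 m³ ; 170 still needed.
Vendor 19 at 4.0: take 170 of its 190 ; requirement met.
Vendor C, Vendor X: unused.
Cost = 120×1.4 + 230×1.6 + 70×2.0 + 170×4.0 = 1356.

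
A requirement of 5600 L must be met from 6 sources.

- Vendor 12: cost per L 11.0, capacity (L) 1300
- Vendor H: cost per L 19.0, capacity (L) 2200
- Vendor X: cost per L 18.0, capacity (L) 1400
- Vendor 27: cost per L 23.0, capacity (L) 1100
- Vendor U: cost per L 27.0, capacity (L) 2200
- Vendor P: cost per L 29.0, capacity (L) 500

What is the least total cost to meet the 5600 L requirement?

97400

Use sources in increasing cost order.
Vendor 12 (11.0): use full 1300 → 4300 L to go.
Vendor X (18.0): use full 1400 → 2900 L to go.
Take 2200 from Vendor H at 19.0 → need 700 more.
Take 700 from Vendor 27 at 23.0 to finish.
Vendor U, Vendor P: unused.
Cost = 1300×11.0 + 1400×18.0 + 2200×19.0 + 700×23.0 = 97400.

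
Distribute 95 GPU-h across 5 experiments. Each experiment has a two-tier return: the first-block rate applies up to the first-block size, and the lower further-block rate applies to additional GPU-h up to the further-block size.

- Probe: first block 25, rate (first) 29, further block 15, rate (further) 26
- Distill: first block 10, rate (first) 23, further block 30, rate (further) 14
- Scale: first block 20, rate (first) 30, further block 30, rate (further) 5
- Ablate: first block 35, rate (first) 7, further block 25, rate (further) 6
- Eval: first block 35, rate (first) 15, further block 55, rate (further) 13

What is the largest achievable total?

Treat each block as its own option and order by rate: Scale/first 30 > Probe/first 29 > Probe/second 26 > Distill/first 23 > Eval/first 15 > Distill/second 14 > Eval/second 13 > Ablate/first 7 > Ablate/second 6 > Scale/second 5.
Fill Scale first block (20 at 30) — 75 left.
Probe/first (29): +25 — 50 left.
Probe second at 26: fill all 15 — 35 left.
Fill Distill first block (10 at 23) — 25 left.
25 remain; put them into Eval first at 15.
Total = 30×20 + 29×25 + 26×15 + 23×10 + 15×25 = 2320.

2320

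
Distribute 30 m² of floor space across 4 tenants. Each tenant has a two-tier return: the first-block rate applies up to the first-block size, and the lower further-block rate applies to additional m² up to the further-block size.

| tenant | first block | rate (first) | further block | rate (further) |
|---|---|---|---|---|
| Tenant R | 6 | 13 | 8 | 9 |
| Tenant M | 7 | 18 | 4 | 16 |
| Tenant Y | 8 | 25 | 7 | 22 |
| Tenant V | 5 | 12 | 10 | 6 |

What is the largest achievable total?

Order all 8 blocks by rate: Tenant Y/first 25 > Tenant Y/second 22 > Tenant M/first 18 > Tenant M/second 16 > Tenant R/first 13 > Tenant V/first 12 > Tenant R/second 9 > Tenant V/second 6.
Tenant Y/first (25): +8 ; 22 left.
Tenant Y second at 22: fill all 7 ; 15 left.
Tenant M/first (18): +7 ; 8 left.
Fill Tenant M second block (4 at 16) ; 4 left.
Tenant R first at 13: only 4 left, fill 4.
Total = 25×8 + 22×7 + 18×7 + 16×4 + 13×4 = 596.

596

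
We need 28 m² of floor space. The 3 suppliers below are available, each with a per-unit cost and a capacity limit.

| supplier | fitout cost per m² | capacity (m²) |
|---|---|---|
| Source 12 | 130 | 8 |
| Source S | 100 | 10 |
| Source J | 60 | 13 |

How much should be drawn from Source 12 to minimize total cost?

5

Cheapest first:
Take 13 from Source J at 60 ; need 15 more.
Take 10 from Source S at 100 ; need 5 more.
Source 12 at 130: take 5 of its 8 ; requirement met.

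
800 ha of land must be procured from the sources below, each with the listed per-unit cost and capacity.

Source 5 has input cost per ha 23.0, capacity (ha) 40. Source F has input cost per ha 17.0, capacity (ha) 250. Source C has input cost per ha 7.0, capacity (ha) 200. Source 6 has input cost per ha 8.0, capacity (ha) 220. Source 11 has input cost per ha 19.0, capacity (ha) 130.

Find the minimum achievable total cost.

Fill from the cheapest source first.
Source C at 7.0: take all 200 ha — 600 still needed.
Source 6 (8.0): use full 220 — 380 ha to go.
Source F (17.0): use full 250 — 130 ha to go.
Take 130 from Source 11 at 19.0 — need 0 more.
Source 5: unused.
Cost = 200×7.0 + 220×8.0 + 250×17.0 + 130×19.0 = 9880.

9880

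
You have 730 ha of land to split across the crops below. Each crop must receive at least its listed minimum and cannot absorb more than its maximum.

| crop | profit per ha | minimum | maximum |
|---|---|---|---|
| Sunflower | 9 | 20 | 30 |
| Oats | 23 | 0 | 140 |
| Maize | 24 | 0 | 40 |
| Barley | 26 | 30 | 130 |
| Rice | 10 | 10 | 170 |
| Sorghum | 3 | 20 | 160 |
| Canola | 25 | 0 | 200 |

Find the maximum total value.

Meeting every minimum uses 20+0+0+30+10+20+0 = 80 ha, leaving 650.
Rank by profit per ha: Barley 26 > Canola 25 > Maize 24 > Oats 23 > Rice 10 > Sunflower 9 > Sorghum 3.
Barley takes 100 more to reach its cap of 130 ; 550 left.
Canola: +200 to 200 (cap) ; 350 left.
Give Maize 40 more to hit its cap of 40 ; 310 left.
Give Oats 140 more to hit its cap of 140 ; 170 left.
Give Rice 160 more to hit its cap of 170 ; 10 left.
Sunflower: +10 to 30 (cap) ; 0 left.
Total = 9×30 + 23×140 + 24×40 + 26×130 + 10×170 + 3×20 + 25×200 = 14590.

14590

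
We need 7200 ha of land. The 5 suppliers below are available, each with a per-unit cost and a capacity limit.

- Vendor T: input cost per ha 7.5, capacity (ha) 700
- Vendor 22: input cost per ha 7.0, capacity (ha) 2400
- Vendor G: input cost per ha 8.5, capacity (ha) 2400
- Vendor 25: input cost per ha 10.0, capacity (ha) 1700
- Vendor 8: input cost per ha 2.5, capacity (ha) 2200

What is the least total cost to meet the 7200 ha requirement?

43700

Use suppliers in increasing cost order.
Vendor 8 (2.5): use full 2200 — 5000 ha to go.
Vendor 22 at 7.0: take all 2400 ha — 2600 still needed.
Vendor T at 7.5: take all 700 ha — 1900 still needed.
Take 1900 from Vendor G at 8.5 to finish.
Vendor 25: unused.
Cost = 2200×2.5 + 2400×7.0 + 700×7.5 + 1900×8.5 = 43700.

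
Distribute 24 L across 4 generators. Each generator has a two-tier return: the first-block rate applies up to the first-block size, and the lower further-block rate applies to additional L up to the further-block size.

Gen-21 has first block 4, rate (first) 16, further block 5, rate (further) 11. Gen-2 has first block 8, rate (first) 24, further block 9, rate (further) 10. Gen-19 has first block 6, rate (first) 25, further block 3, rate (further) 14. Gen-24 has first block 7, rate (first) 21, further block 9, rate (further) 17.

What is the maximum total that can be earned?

540

Order all 8 blocks by rate: Gen-19/first 25 > Gen-2/first 24 > Gen-24/first 21 > Gen-24/second 17 > Gen-21/first 16 > Gen-19/second 14 > Gen-21/second 11 > Gen-2/second 10.
Gen-19 first at 25: fill all 6 — 18 left.
Gen-2 first at 24: fill all 8 — 10 left.
Gen-24/first (21): +7 — 3 left.
3 remain; put them into Gen-24 second at 17.
Total = 25×6 + 24×8 + 21×7 + 17×3 = 540.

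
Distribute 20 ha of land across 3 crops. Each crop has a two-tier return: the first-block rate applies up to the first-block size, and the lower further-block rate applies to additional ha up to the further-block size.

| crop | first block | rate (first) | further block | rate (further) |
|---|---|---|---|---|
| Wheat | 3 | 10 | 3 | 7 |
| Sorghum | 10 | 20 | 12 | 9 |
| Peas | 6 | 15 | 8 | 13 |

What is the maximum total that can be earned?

Order all 6 blocks by rate: Sorghum/tier1 20 > Peas/tier1 15 > Peas/tier2 13 > Wheat/tier1 10 > Sorghum/tier2 9 > Wheat/tier2 7.
Sorghum tier1 at 20: fill all 10 ; 10 left.
Peas tier1 at 15: fill all 6 ; 4 left.
Peas tier2 at 13: only 4 left, fill 4.
Total = 20×10 + 15×6 + 13×4 = 342.

342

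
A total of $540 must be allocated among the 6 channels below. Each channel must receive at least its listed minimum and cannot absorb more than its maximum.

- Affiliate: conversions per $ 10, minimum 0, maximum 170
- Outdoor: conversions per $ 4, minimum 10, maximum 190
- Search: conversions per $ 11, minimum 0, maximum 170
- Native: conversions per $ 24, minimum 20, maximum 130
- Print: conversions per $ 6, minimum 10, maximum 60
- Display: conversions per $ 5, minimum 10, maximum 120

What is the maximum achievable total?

Meeting every minimum uses 0+10+0+20+10+10 = 50 $, leaving 490.
Highest conversions per $ first: Native 24 > Search 11 > Affiliate 10 > Print 6 > Display 5 > Outdoor 4.
Give Native 110 more to hit its cap of 130 — 380 left.
Search takes 170 more to reach its cap of 170 — 210 left.
Give Affiliate 170 more to hit its cap of 170 — 40 left.
Print has room for 50 more but only 40 remain, so it gets 50.
Total = 10×170 + 4×10 + 11×170 + 24×130 + 6×50 + 5×10 = 7080.

7080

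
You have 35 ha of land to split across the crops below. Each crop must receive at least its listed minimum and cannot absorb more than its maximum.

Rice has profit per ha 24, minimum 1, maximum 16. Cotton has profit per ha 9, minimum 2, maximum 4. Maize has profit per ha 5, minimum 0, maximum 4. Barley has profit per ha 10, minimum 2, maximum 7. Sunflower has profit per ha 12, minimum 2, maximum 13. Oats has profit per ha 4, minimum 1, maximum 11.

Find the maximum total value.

592

Meeting every minimum uses 1+2+0+2+2+1 = 8 ha, leaving 27.
Rank by profit per ha: Rice 24 > Sunflower 12 > Barley 10 > Cotton 9 > Maize 5 > Oats 4.
Rice: +15 to 16 (cap) ; 12 left.
Sunflower takes 11 more to reach its cap of 13 ; 1 left.
Barley: +1 (room for 5) → 3. Pool exhausted.
Total = 24×16 + 9×2 + 10×3 + 12×13 + 4×1 = 592.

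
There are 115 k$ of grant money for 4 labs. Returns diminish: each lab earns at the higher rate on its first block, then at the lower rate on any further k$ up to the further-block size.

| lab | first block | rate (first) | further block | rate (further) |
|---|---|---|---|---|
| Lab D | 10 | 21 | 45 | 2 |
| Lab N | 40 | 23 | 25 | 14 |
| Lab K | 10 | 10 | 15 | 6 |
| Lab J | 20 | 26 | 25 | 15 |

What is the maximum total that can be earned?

Treat each block as its own option and order by rate: Lab J/first 26 > Lab N/first 23 > Lab D/first 21 > Lab J/second 15 > Lab N/second 14 > Lab K/first 10 > Lab K/second 6 > Lab D/second 2.
Lab J first at 26: fill all 20 — 95 left.
Lab N first at 23: fill all 40 — 55 left.
Lab D first at 21: fill all 10 — 45 left.
Fill Lab J second block (25 at 15) — 20 left.
20 remain; put them into Lab N second at 14.
Total = 26×20 + 23×40 + 21×10 + 15×25 + 14×20 = 2305.

2305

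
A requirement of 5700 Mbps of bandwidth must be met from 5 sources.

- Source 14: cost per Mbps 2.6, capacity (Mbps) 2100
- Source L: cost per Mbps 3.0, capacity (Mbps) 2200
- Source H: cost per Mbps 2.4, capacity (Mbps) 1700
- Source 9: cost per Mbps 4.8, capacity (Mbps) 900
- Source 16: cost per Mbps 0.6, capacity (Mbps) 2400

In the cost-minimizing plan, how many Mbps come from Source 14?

Fill from the cheapest source first.
Take 2400 from Source 16 at 0.6 → need 3300 more.
Source H at 2.4: take all 1700 Mbps → 1600 still needed.
Take 1600 from Source 14 at 2.6 to finish.
Source L, Source 9: unused.

1600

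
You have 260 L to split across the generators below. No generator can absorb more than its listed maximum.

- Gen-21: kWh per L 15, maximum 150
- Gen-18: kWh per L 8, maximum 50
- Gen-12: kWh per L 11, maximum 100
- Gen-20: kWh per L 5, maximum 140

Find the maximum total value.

Rank by kWh per L: Gen-21 15 > Gen-12 11 > Gen-18 8 > Gen-20 5.
Give Gen-21 150 to hit its cap of 150 → 110 left.
Gen-12: +100 to 100 (cap) → 10 left.
Only 10 left; Gen-18 takes them to reach 10.
Total = 15×150 + 8×10 + 11×100 = 3430.

3430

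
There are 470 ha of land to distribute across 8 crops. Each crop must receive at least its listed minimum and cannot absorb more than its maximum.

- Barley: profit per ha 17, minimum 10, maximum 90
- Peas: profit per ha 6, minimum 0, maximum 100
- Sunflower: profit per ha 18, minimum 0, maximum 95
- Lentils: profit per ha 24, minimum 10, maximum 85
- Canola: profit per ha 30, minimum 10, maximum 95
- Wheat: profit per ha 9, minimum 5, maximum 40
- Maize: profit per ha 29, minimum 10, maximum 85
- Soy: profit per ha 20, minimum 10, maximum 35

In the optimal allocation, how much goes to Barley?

70

Meeting every minimum uses 10+0+0+10+10+5+10+10 = 55 ha, leaving 415.
Highest profit per ha first: Canola 30 > Maize 29 > Lentils 24 > Soy 20 > Sunflower 18 > Barley 17 > Wheat 9 > Peas 6.
Canola takes 85 more to reach its cap of 95 ; 330 left.
Give Maize 75 more to hit its cap of 85 ; 255 left.
Lentils takes 75 more to reach its cap of 85 ; 180 left.
Soy: +25 to 35 (cap) ; 155 left.
Give Sunflower 95 more to hit its cap of 95 ; 60 left.
Barley has room for 80 more but only 60 remain, so it gets 70.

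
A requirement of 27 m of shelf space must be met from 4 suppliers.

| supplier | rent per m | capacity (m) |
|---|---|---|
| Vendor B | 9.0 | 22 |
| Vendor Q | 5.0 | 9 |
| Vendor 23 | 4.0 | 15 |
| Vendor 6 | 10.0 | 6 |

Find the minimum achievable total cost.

132

Use suppliers in increasing cost order.
Take 15 from Vendor 23 at 4.0 ; need 12 more.
Take 9 from Vendor Q at 5.0 ; need 3 more.
Take 3 from Vendor B at 9.0 to finish.
Vendor 6: unused.
Cost = 15×4.0 + 9×5.0 + 3×9.0 = 132.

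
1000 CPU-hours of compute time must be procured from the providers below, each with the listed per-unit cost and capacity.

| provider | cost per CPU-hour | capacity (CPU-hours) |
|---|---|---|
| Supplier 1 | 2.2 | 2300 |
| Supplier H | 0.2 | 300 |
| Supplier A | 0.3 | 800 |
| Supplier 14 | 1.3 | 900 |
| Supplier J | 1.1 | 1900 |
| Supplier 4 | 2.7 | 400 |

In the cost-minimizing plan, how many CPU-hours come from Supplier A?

Cheapest first:
Take 300 from Supplier H at 0.2 → need 700 more.
Supplier A at 0.3: take 700 of its 800 → requirement met.
Supplier J, Supplier 14, Supplier 1, Supplier 4: unused.

700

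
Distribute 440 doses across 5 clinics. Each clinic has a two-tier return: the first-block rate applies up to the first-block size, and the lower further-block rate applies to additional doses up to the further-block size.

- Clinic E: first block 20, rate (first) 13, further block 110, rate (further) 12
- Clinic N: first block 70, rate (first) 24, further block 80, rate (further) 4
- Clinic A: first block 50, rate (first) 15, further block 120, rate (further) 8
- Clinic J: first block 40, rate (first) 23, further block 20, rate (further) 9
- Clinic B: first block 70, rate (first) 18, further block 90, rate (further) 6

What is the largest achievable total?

Order all 10 blocks by rate: Clinic N/T1 24 > Clinic J/T1 23 > Clinic B/T1 18 > Clinic A/T1 15 > Clinic E/T1 13 > Clinic E/T2 12 > Clinic J/T2 9 > Clinic A/T2 8 > Clinic B/T2 6 > Clinic N/T2 4.
Clinic N/T1 (24): +70 — 370 left.
Fill Clinic J T1 block (40 at 23) — 330 left.
Fill Clinic B T1 block (70 at 18) — 260 left.
Fill Clinic A T1 block (50 at 15) — 210 left.
Clinic E/T1 (13): +20 — 190 left.
Clinic E/T2 (12): +110 — 80 left.
Fill Clinic J T2 block (20 at 9) — 60 left.
Clinic A T2 at 8: only 60 left, fill 60.
Total = 24×70 + 23×40 + 18×70 + 15×50 + 13×20 + 12×110 + 9×20 + 8×60 = 6850.

6850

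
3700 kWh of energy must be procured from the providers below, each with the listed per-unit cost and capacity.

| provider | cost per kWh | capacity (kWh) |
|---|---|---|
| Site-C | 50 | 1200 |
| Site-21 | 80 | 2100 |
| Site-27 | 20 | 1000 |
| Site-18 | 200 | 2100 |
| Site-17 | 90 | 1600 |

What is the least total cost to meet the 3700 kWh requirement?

Use providers in increasing cost order.
Site-27 (20): use full 1000 → 2700 kWh to go.
Site-C (50): use full 1200 → 1500 kWh to go.
Site-21 (80): take the remaining 1500 → done.
Site-17, Site-18: unused.
Cost = 1000×20 + 1200×50 + 1500×80 = 200000.

200000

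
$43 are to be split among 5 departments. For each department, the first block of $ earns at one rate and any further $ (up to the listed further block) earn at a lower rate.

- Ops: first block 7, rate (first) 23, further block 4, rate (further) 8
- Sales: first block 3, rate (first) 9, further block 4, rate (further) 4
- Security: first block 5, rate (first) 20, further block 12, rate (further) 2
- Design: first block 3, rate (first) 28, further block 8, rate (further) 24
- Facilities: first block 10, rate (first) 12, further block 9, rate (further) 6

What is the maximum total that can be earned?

Order all 10 blocks by rate: Design/first 28 > Design/second 24 > Ops/first 23 > Security/first 20 > Facilities/first 12 > Sales/first 9 > Ops/second 8 > Facilities/second 6 > Sales/second 4 > Security/second 2.
Design/first (28): +3 ; 40 left.
Design second at 24: fill all 8 ; 32 left.
Ops/first (23): +7 ; 25 left.
Security first at 20: fill all 5 ; 20 left.
Facilities/first (12): +10 ; 10 left.
Sales first at 9: fill all 3 ; 7 left.
Ops second at 8: fill all 4 ; 3 left.
Facilities second at 6: only 3 left, fill 3.
Total = 28×3 + 24×8 + 23×7 + 20×5 + 12×10 + 9×3 + 8×4 + 6×3 = 734.

734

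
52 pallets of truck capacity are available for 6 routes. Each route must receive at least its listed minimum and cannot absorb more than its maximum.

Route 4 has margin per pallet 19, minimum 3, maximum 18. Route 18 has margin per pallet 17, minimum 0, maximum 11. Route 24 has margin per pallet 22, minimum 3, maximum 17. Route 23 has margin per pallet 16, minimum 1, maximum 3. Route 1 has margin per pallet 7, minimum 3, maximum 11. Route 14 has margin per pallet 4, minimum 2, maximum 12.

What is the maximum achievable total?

948

Meeting every minimum uses 3+0+3+1+3+2 = 12 pallets, leaving 40.
Rank by margin per pallet: Route 24 22 > Route 4 19 > Route 18 17 > Route 23 16 > Route 1 7 > Route 14 4.
Give Route 24 14 more to hit its cap of 17 — 26 left.
Give Route 4 15 more to hit its cap of 18 — 11 left.
Route 18: +11 to 11 (cap) — 0 left.
Total = 19×18 + 17×11 + 22×17 + 16×1 + 7×3 + 4×2 = 948.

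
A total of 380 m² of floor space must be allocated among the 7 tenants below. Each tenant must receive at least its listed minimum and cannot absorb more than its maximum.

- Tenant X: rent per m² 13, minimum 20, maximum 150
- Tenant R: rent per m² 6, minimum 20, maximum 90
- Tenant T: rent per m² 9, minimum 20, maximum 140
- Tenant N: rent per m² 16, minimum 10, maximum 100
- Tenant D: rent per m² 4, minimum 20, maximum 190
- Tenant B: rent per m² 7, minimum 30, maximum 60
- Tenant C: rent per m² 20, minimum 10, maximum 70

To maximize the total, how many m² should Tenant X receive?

120

Meeting every minimum uses 20+20+20+10+20+30+10 = 130 m², leaving 250.
Rank by rent per m²: Tenant C 20 > Tenant N 16 > Tenant X 13 > Tenant T 9 > Tenant B 7 > Tenant R 6 > Tenant D 4.
Tenant C: +60 to 70 (cap) → 190 left.
Tenant N takes 90 more to reach its cap of 100 → 100 left.
Tenant X: +100 (room for 130) → 120. Pool exhausted.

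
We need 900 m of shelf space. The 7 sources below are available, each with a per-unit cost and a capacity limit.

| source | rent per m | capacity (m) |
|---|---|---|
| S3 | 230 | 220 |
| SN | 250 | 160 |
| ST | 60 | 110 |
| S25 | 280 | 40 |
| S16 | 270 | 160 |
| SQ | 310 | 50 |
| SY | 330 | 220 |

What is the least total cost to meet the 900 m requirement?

219900

Fill from the cheapest source first.
Take 110 from ST at 60 — need 790 more.
S3 (230): use full 220 — 570 m to go.
Take 160 from SN at 250 — need 410 more.
S16 at 270: take all 160 m — 250 still needed.
Take 40 from S25 at 280 — need 210 more.
SQ (310): use full 50 — 160 m to go.
SY at 330: take 160 of its 220 — requirement met.
Cost = 110×60 + 220×230 + 160×250 + 160×270 + 40×280 + 50×310 + 160×330 = 219900.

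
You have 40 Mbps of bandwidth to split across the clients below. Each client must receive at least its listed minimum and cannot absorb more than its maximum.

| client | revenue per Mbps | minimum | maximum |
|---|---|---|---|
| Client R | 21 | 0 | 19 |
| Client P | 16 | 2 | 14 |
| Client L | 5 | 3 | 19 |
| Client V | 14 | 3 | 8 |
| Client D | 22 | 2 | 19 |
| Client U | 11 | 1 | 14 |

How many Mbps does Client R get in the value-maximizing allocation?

12

Meeting every minimum uses 0+2+3+3+2+1 = 11 Mbps, leaving 29.
Rank by revenue per Mbps: Client D 22 > Client R 21 > Client P 16 > Client V 14 > Client U 11 > Client L 5.
Client D takes 17 more to reach its cap of 19 ; 12 left.
Only 12 left; Client R takes them to reach 12.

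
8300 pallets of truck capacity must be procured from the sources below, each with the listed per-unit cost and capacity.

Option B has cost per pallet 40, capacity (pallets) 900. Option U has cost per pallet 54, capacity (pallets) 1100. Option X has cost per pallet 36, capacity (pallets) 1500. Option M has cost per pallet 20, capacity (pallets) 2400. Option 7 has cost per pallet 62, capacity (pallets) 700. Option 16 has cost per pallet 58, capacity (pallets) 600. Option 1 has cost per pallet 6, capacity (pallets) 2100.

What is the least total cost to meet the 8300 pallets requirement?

227400

Use sources in increasing cost order.
Option 1 at 6: take all 2100 pallets — 6200 still needed.
Option M at 20: take all 2400 pallets — 3800 still needed.
Option X at 36: take all 1500 pallets — 2300 still needed.
Take 900 from Option B at 40 — need 1400 more.
Option U (54): use full 1100 — 300 pallets to go.
Option 16 at 58: take 300 of its 600 — requirement met.
Option 7: unused.
Cost = 2100×6 + 2400×20 + 1500×36 + 900×40 + 1100×54 + 300×58 = 227400.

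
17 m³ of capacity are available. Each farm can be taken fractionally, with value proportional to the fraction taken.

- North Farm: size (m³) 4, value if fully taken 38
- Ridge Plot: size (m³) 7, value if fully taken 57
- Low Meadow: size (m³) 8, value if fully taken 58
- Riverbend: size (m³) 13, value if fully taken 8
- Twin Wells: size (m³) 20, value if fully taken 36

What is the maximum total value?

Best value per unit of size first: North Farm 38/4≈9.5, Ridge Plot 57/7≈8.14, Low Meadow 58/8≈7.25, Twin Wells 36/20≈1.8, Riverbend 8/13≈0.615.
All 4 m³ of North Farm fit (value 38) — 13 remain.
Ridge Plot: take in full, 7 m³ for value 57 — 6 left.
6 m³ left: a 6/8 share of Low Meadow gives 58×6/8 = 43.5.
Total value = 138.5.

138.5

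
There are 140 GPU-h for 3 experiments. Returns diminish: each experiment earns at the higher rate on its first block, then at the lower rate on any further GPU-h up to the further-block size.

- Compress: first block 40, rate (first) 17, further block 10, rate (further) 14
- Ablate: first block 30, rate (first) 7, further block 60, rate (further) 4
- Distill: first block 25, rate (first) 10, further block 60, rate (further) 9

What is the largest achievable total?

Order all 6 blocks by rate: Compress/T1 17 > Compress/T2 14 > Distill/T1 10 > Distill/T2 9 > Ablate/T1 7 > Ablate/T2 4.
Compress T1 at 17: fill all 40 → 100 left.
Compress T2 at 14: fill all 10 → 90 left.
Fill Distill T1 block (25 at 10) → 65 left.
Distill/T2 (9): +60 → 5 left.
Ablate/T1: +5 of 30 at 7; pool empty.
Total = 17×40 + 14×10 + 10×25 + 9×60 + 7×5 = 1645.

1645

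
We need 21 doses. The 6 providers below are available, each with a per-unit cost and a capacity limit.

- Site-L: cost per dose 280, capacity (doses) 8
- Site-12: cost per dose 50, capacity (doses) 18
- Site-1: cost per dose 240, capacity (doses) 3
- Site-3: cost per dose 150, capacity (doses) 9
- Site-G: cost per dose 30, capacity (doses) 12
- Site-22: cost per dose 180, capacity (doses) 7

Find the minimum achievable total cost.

Cheapest first:
Site-G (30): use full 12 → 9 doses to go.
Take 9 from Site-12 at 50 to finish.
Site-3, Site-22, Site-1, Site-L: unused.
Cost = 12×30 + 9×50 = 810.

810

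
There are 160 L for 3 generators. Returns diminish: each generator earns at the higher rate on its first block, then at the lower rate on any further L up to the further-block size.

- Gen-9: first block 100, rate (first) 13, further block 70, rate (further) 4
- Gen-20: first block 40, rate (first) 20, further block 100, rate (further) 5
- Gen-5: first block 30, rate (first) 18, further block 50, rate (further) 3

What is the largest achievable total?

Treat each block as its own option and order by rate: Gen-20/tier1 20 > Gen-5/tier1 18 > Gen-9/tier1 13 > Gen-20/tier2 5 > Gen-9/tier2 4 > Gen-5/tier2 3.
Fill Gen-20 tier1 block (40 at 20) ; 120 left.
Gen-5 tier1 at 18: fill all 30 ; 90 left.
90 remain; put them into Gen-9 tier1 at 13.
Total = 20×40 + 18×30 + 13×90 = 2510.

2510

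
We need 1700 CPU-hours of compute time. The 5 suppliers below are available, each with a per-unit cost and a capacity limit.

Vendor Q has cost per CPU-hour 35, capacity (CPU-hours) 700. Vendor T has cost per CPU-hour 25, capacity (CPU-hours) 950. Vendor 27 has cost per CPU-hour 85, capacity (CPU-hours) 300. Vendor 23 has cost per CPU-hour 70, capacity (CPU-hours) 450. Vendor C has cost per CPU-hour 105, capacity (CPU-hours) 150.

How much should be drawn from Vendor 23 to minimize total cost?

Fill from the cheapest supplier first.
Vendor T (25): use full 950 — 750 CPU-hours to go.
Vendor Q at 35: take all 700 CPU-hours — 50 still needed.
Vendor 23 (70): take the remaining 50 — done.
Vendor 27, Vendor C: unused.

50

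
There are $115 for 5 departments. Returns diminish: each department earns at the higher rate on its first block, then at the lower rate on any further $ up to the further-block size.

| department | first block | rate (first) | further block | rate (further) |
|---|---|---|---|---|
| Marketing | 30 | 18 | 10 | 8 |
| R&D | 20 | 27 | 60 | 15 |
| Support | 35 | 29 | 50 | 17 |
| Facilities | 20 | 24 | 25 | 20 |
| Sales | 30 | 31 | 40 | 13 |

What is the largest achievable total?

Order all 10 blocks by rate: Sales/T1 31 > Support/T1 29 > R&D/T1 27 > Facilities/T1 24 > Facilities/T2 20 > Marketing/T1 18 > Support/T2 17 > R&D/T2 15 > Sales/T2 13 > Marketing/T2 8.
Sales/T1 (31): +30 → 85 left.
Fill Support T1 block (35 at 29) → 50 left.
R&D T1 at 27: fill all 20 → 30 left.
Fill Facilities T1 block (20 at 24) → 10 left.
Facilities T2 at 20: only 10 left, fill 10.
Total = 31×30 + 29×35 + 27×20 + 24×20 + 20×10 = 3165.

3165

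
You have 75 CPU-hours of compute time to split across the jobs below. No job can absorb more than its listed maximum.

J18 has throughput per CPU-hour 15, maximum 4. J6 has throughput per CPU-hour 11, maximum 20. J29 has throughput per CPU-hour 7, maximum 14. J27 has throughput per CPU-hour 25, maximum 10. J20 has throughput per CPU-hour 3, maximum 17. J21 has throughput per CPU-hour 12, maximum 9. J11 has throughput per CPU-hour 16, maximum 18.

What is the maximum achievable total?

Highest throughput per CPU-hour first: J27 25 > J11 16 > J18 15 > J21 12 > J6 11 > J29 7 > J20 3.
Give J27 10 to hit its cap of 10 ; 65 left.
Give J11 18 to hit its cap of 18 ; 47 left.
J18 takes 4 to reach its cap of 4 ; 43 left.
J21: +9 to 9 (cap) ; 34 left.
J6: +20 to 20 (cap) ; 14 left.
J29: +14 to 14 (cap) ; 0 left.
Total = 15×4 + 11×20 + 7×14 + 25×10 + 12×9 + 16×18 = 1024.

1024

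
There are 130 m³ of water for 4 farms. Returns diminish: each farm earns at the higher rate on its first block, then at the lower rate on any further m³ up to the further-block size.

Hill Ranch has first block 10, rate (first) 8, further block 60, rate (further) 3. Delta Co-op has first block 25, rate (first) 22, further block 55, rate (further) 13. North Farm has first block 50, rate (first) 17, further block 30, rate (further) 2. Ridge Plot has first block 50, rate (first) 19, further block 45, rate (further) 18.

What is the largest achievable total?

2480

Order all 8 blocks by rate: Delta Co-op/T1 22 > Ridge Plot/T1 19 > Ridge Plot/T2 18 > North Farm/T1 17 > Delta Co-op/T2 13 > Hill Ranch/T1 8 > Hill Ranch/T2 3 > North Farm/T2 2.
Delta Co-op/T1 (22): +25 — 105 left.
Ridge Plot/T1 (19): +50 — 55 left.
Ridge Plot T2 at 18: fill all 45 — 10 left.
North Farm T1 at 17: only 10 left, fill 10.
Total = 22×25 + 19×50 + 18×45 + 17×10 = 2480.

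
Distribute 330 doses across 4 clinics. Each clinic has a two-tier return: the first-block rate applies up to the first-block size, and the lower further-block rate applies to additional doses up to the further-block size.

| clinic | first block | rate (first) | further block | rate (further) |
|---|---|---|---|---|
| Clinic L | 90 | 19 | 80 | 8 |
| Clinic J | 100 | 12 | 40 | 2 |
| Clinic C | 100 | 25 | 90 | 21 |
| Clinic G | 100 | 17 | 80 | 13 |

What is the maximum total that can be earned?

6950

Order all 8 blocks by rate: Clinic C/T1 25 > Clinic C/T2 21 > Clinic L/T1 19 > Clinic G/T1 17 > Clinic G/T2 13 > Clinic J/T1 12 > Clinic L/T2 8 > Clinic J/T2 2.
Clinic C T1 at 25: fill all 100 — 230 left.
Clinic C T2 at 21: fill all 90 — 140 left.
Fill Clinic L T1 block (90 at 19) — 50 left.
Clinic G/T1: +50 of 100 at 17; pool empty.
Total = 25×100 + 21×90 + 19×90 + 17×50 = 6950.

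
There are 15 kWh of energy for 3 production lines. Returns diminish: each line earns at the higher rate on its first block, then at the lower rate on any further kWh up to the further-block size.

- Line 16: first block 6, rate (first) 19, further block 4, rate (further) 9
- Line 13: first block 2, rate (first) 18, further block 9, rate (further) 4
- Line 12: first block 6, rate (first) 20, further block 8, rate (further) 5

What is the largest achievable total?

Treat each block as its own option and order by rate: Line 12/T1 20 > Line 16/T1 19 > Line 13/T1 18 > Line 16/T2 9 > Line 12/T2 5 > Line 13/T2 4.
Line 12 T1 at 20: fill all 6 — 9 left.
Line 16 T1 at 19: fill all 6 — 3 left.
Fill Line 13 T1 block (2 at 18) — 1 left.
Line 16/T2: +1 of 4 at 9; pool empty.
Total = 20×6 + 19×6 + 18×2 + 9×1 = 279.

279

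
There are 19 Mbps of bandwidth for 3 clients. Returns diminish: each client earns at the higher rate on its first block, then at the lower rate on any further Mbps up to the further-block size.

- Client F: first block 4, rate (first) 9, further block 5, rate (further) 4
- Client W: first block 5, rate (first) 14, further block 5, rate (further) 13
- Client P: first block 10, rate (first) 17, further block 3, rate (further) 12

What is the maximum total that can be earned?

292

Treat each block as its own option and order by rate: Client P/first 17 > Client W/first 14 > Client W/second 13 > Client P/second 12 > Client F/first 9 > Client F/second 4.
Client P first at 17: fill all 10 ; 9 left.
Client W/first (14): +5 ; 4 left.
Client W second at 13: only 4 left, fill 4.
Total = 17×10 + 14×5 + 13×4 = 292.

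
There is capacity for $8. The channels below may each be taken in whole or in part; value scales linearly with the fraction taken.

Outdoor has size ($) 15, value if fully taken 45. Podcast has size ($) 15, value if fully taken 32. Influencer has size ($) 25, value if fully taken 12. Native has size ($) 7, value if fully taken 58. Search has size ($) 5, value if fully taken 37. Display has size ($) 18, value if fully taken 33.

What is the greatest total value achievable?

Sort by value density: Native 58/7≈8.29, Search 37/5≈7.4, Outdoor 45/15≈3, Podcast 32/15≈2.13, Display 33/18≈1.83, Influencer 12/25≈0.48.
Native: take in full, 7 $ for value 58 — 1 left.
Only 1 $ remain; take 1/5 of Search for value 37×1/5 = 7.4.
Total value = 65.4.

65.4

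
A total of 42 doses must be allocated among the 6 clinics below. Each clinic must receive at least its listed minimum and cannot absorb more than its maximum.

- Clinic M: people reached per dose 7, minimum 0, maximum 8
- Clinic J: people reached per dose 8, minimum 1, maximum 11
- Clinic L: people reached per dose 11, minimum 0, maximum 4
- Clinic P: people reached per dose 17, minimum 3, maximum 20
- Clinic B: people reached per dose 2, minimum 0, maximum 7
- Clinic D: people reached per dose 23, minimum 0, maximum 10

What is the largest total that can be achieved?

Meeting every minimum uses 0+1+0+3+0+0 = 4 doses, leaving 38.
Rank by people reached per dose: Clinic D 23 > Clinic P 17 > Clinic L 11 > Clinic J 8 > Clinic M 7 > Clinic B 2.
Clinic D takes 10 more to reach its cap of 10 → 28 left.
Give Clinic P 17 more to hit its cap of 20 → 11 left.
Clinic L takes 4 more to reach its cap of 4 → 7 left.
Clinic J: +7 (room for 10) → 8. Pool exhausted.
Total = 8×8 + 11×4 + 17×20 + 23×10 = 678.

678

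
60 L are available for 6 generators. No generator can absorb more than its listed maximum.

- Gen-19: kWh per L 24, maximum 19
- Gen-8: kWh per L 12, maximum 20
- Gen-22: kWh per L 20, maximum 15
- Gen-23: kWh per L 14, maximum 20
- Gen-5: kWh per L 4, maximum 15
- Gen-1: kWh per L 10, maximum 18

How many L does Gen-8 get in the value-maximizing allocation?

Highest kWh per L first: Gen-19 24 > Gen-22 20 > Gen-23 14 > Gen-8 12 > Gen-1 10 > Gen-5 4.
Gen-19: +19 to 19 (cap) → 41 left.
Gen-22: +15 to 15 (cap) → 26 left.
Gen-23: +20 to 20 (cap) → 6 left.
Only 6 left; Gen-8 takes them to reach 6.

6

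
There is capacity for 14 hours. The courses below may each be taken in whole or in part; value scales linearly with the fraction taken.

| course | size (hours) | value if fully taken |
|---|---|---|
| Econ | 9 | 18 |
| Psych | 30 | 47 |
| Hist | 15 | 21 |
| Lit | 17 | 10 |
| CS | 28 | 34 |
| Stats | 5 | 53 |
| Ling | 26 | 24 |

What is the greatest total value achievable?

Rank by value-to-size ratio: Stats 53/5≈10.6, Econ 18/9≈2, Psych 47/30≈1.57, Hist 21/15≈1.4, CS 34/28≈1.21, Ling 24/26≈0.923, Lit 10/17≈0.588.
Stats: take in full, 5 hours for value 53 → 9 left.
Econ: take in full, 9 hours for value 18 → 0 left.
Total value = 71.

71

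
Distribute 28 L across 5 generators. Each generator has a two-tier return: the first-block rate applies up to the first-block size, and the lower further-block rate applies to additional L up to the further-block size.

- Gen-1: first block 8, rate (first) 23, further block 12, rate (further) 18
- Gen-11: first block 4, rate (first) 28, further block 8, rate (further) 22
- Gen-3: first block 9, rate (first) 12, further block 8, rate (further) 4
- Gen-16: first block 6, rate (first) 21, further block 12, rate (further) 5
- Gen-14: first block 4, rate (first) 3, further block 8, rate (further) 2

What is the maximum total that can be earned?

634

Rank every tier by rate: Gen-11/T1 28 > Gen-1/T1 23 > Gen-11/T2 22 > Gen-16/T1 21 > Gen-1/T2 18 > Gen-3/T1 12 > Gen-16/T2 5 > Gen-3/T2 4 > Gen-14/T1 3 > Gen-14/T2 2.
Gen-11 T1 at 28: fill all 4 → 24 left.
Gen-1 T1 at 23: fill all 8 → 16 left.
Fill Gen-11 T2 block (8 at 22) → 8 left.
Gen-16/T1 (21): +6 → 2 left.
2 remain; put them into Gen-1 T2 at 18.
Total = 28×4 + 23×8 + 22×8 + 21×6 + 18×2 = 634.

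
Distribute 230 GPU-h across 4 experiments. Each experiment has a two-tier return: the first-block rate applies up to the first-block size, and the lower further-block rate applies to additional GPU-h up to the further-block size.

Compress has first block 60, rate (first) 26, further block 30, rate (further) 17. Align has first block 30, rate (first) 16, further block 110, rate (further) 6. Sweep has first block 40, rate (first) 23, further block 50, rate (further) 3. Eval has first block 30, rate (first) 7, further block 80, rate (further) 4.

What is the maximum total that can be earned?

3920

Treat each block as its own option and order by rate: Compress/tier1 26 > Sweep/tier1 23 > Compress/tier2 17 > Align/tier1 16 > Eval/tier1 7 > Align/tier2 6 > Eval/tier2 4 > Sweep/tier2 3.
Compress/tier1 (26): +60 → 170 left.
Sweep tier1 at 23: fill all 40 → 130 left.
Compress tier2 at 17: fill all 30 → 100 left.
Fill Align tier1 block (30 at 16) → 70 left.
Eval tier1 at 7: fill all 30 → 40 left.
40 remain; put them into Align tier2 at 6.
Total = 26×60 + 23×40 + 17×30 + 16×30 + 7×30 + 6×40 = 3920.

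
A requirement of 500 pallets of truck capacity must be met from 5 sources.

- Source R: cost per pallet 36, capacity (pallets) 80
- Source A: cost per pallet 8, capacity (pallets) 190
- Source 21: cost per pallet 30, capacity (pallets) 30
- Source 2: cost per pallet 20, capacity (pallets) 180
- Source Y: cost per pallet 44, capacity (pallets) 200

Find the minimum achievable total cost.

9780

Cheapest first:
Source A at 8: take all 190 pallets ; 310 still needed.
Take 180 from Source 2 at 20 ; need 130 more.
Source 21 at 30: take all 30 pallets ; 100 still needed.
Take 80 from Source R at 36 ; need 20 more.
Source Y at 44: take 20 of its 200 ; requirement met.
Cost = 190×8 + 180×20 + 30×30 + 80×36 + 20×44 = 9780.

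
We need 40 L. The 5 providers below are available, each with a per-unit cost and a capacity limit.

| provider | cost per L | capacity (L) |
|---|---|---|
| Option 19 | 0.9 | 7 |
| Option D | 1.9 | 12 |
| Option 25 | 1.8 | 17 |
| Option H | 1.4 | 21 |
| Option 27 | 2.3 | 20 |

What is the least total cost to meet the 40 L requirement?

Use providers in increasing cost order.
Option 19 at 0.9: take all 7 L ; 33 still needed.
Option H at 1.4: take all 21 L ; 12 still needed.
Option 25 (1.8): take the remaining 12 ; done.
Option D, Option 27: unused.
Cost = 7×0.9 + 21×1.4 + 12×1.8 = 57.3.

57.3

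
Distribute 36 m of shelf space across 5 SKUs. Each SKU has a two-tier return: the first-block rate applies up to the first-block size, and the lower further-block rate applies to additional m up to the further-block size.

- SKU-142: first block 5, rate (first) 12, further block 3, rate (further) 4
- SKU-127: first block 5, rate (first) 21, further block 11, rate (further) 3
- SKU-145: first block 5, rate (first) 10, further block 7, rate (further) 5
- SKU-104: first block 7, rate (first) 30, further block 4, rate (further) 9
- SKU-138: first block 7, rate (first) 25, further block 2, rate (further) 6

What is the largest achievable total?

653

Order all 10 blocks by rate: SKU-104/T1 30 > SKU-138/T1 25 > SKU-127/T1 21 > SKU-142/T1 12 > SKU-145/T1 10 > SKU-104/T2 9 > SKU-138/T2 6 > SKU-145/T2 5 > SKU-142/T2 4 > SKU-127/T2 3.
SKU-104 T1 at 30: fill all 7 ; 29 left.
SKU-138/T1 (25): +7 ; 22 left.
SKU-127 T1 at 21: fill all 5 ; 17 left.
SKU-142/T1 (12): +5 ; 12 left.
SKU-145 T1 at 10: fill all 5 ; 7 left.
Fill SKU-104 T2 block (4 at 9) ; 3 left.
SKU-138 T2 at 6: fill all 2 ; 1 left.
1 remain; put them into SKU-145 T2 at 5.
Total = 30×7 + 25×7 + 21×5 + 12×5 + 10×5 + 9×4 + 6×2 + 5×1 = 653.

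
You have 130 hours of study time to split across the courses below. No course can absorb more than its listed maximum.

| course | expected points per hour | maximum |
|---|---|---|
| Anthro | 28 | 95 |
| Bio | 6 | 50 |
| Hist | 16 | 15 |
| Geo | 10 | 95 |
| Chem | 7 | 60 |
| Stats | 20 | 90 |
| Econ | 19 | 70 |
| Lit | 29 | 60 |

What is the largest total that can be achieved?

Highest expected points per hour first: Lit 29 > Anthro 28 > Stats 20 > Econ 19 > Hist 16 > Geo 10 > Chem 7 > Bio 6.
Give Lit 60 to hit its cap of 60 → 70 left.
Anthro: +70 (room for 95) → 70. Pool exhausted.
Total = 28×70 + 29×60 = 3700.

3700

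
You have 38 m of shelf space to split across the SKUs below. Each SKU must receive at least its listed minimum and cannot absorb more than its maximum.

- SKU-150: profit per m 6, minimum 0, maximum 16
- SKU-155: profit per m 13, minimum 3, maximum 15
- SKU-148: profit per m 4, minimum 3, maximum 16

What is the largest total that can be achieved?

Meeting every minimum uses 0+3+3 = 6 m, leaving 32.
Order the SKUs by profit per m: SKU-155 13 > SKU-150 6 > SKU-148 4.
SKU-155 takes 12 more to reach its cap of 15 ; 20 left.
SKU-150: +16 to 16 (cap) ; 4 left.
SKU-148 has room for 13 more but only 4 remain, so it gets 7.
Total = 6×16 + 13×15 + 4×7 = 319.

319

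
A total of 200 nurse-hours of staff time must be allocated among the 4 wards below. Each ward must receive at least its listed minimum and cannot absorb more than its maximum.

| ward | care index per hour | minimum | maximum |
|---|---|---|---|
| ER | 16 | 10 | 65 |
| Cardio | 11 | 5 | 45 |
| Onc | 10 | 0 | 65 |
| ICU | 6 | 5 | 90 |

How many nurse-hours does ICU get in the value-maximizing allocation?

25

Meeting every minimum uses 10+5+0+5 = 20 nurse-hours, leaving 180.
Order the wards by care index per hour: ER 16 > Cardio 11 > Onc 10 > ICU 6.
Give ER 55 more to hit its cap of 65 ; 125 left.
Cardio takes 40 more to reach its cap of 45 ; 85 left.
Give Onc 65 more to hit its cap of 65 ; 20 left.
ICU: +20 (room for 85) → 25. Pool exhausted.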